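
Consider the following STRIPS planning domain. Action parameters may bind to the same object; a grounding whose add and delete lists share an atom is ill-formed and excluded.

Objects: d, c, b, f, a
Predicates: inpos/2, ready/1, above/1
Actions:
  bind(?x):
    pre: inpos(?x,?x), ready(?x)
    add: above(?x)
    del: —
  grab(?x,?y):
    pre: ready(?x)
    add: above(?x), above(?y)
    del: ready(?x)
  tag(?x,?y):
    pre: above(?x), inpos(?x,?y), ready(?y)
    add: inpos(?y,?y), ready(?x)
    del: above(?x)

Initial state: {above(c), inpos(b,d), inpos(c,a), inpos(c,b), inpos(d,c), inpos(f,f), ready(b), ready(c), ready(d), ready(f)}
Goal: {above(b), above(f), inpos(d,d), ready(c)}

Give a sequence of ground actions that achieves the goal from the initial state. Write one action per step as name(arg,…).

1. grab(b,d)  →  {above(b), above(c), above(d), inpos(b,d), inpos(c,a), inpos(c,b), inpos(d,c), inpos(f,f), ready(c), ready(d), ready(f)}
2. tag(b,d)  →  {above(c), above(d), inpos(b,d), inpos(c,a), inpos(c,b), inpos(d,c), inpos(d,d), inpos(f,f), ready(b), ready(c), ready(d), ready(f)}
3. grab(b,f)  →  {above(b), above(c), above(d), above(f), inpos(b,d), inpos(c,a), inpos(c,b), inpos(d,c), inpos(d,d), inpos(f,f), ready(c), ready(d), ready(f)}

grab(b,d); tag(b,d); grab(b,f)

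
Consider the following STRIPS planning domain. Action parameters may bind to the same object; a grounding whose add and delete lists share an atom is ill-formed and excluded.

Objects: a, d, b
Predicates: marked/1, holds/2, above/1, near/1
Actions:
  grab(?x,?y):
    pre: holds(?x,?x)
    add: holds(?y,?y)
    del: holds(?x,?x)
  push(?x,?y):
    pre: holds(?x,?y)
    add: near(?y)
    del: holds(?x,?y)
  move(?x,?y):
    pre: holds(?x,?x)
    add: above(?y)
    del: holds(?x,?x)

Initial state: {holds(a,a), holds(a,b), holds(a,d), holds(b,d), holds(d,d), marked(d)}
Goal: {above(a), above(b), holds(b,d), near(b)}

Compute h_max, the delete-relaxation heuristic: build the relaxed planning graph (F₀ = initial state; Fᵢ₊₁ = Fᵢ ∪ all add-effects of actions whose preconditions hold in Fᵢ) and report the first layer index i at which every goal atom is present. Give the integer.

1

F0 = init (6 atoms)
F1 = F0 ∪ {above(a), above(b), above(d), holds(b,b), near(a), near(b), near(d)}  (13 atoms)
goal ⊆ F1  ⇒  h_max = 1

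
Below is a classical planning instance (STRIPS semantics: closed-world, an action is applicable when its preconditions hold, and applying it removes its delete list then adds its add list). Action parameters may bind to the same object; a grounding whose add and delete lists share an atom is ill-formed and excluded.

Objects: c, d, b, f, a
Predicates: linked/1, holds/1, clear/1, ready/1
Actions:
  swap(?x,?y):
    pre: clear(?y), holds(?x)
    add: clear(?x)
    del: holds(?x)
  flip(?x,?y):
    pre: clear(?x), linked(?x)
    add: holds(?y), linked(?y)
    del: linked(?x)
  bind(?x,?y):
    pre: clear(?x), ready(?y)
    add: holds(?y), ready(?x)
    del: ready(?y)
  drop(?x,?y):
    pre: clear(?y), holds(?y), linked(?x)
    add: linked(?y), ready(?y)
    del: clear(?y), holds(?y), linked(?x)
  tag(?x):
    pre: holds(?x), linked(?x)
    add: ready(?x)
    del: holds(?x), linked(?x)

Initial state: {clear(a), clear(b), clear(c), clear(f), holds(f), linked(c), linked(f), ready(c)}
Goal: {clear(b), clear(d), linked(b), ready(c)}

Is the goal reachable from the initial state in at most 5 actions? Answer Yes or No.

1. flip(c,d)  →  {clear(a), clear(b), clear(c), clear(f), holds(d), holds(f), linked(d), linked(f), ready(c)}
2. swap(d,c)  →  {clear(a), clear(b), clear(c), clear(d), clear(f), holds(f), linked(d), linked(f), ready(c)}
3. flip(d,b)  →  {clear(a), clear(b), clear(c), clear(d), clear(f), holds(b), holds(f), linked(b), linked(f), ready(c)}
optimal plan length = 3; 3 ≤ 5

Yes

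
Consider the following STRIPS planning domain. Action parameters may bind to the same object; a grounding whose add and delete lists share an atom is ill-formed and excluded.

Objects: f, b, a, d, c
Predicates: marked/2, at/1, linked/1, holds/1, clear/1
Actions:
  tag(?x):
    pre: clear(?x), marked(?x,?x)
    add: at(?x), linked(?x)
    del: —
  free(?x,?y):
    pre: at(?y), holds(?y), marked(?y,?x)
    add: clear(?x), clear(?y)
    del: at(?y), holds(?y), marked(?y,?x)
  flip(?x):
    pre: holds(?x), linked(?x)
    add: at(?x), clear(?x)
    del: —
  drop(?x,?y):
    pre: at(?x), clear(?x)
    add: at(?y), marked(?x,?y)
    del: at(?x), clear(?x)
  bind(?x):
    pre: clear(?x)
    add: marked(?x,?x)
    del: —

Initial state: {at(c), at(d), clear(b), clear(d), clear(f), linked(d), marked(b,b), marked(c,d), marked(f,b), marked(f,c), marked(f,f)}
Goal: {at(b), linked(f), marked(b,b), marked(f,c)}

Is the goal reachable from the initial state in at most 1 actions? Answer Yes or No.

No

1. tag(f)  →  {at(c), at(d), at(f), clear(b), clear(d), clear(f), linked(d), linked(f), marked(b,b), marked(c,d), marked(f,b), marked(f,c), marked(f,f)}
2. tag(b)  →  {at(b), at(c), at(d), at(f), clear(b), clear(d), clear(f), linked(b), linked(d), linked(f), marked(b,b), marked(c,d), marked(f,b), marked(f,c), marked(f,f)}
optimal plan length = 2; 2 > 1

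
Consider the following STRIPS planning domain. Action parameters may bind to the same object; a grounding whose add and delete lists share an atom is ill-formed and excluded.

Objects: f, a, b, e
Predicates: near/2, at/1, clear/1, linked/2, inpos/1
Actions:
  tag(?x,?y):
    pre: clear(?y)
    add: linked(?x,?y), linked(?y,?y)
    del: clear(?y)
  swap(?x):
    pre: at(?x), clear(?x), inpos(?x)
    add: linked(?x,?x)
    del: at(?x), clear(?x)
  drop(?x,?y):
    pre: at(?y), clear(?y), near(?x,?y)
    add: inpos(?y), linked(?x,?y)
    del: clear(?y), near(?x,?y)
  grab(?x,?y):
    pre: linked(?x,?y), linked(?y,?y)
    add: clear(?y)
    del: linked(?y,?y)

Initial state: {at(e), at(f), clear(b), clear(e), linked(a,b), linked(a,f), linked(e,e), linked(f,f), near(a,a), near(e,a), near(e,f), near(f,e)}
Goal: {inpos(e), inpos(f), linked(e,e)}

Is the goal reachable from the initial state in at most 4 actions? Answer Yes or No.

1. drop(f,e)  →  {at(e), at(f), clear(b), inpos(e), linked(a,b), linked(a,f), linked(e,e), linked(f,e), linked(f,f), near(a,a), near(e,a), near(e,f)}
2. grab(f,f)  →  {at(e), at(f), clear(b), clear(f), inpos(e), linked(a,b), linked(a,f), linked(e,e), linked(f,e), near(a,a), near(e,a), near(e,f)}
3. drop(e,f)  →  {at(e), at(f), clear(b), inpos(e), inpos(f), linked(a,b), linked(a,f), linked(e,e), linked(e,f), linked(f,e), near(a,a), near(e,a)}
optimal plan length = 3; 3 ≤ 4

Yes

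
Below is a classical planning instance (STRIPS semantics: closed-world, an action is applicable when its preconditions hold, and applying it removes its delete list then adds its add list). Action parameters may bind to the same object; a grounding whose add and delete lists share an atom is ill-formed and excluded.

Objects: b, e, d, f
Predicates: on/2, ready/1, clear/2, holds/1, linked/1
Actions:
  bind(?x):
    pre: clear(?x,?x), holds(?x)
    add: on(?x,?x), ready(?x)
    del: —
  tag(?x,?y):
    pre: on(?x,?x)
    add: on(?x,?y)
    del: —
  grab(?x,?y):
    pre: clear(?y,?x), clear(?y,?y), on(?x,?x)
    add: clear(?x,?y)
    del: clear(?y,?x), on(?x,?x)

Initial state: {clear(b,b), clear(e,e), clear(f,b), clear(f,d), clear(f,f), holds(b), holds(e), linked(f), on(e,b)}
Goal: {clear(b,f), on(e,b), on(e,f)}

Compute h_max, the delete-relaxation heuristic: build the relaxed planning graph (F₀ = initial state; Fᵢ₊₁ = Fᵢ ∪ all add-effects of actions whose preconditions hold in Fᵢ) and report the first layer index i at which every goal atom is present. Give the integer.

F0 = init (9 atoms)
F1 = F0 ∪ {on(b,b), on(e,e), ready(b), ready(e)}  (13 atoms)
F2 = F1 ∪ {clear(b,f), on(b,d), on(b,e), on(b,f), on(e,d), on(e,f)}  (19 atoms)
goal ⊆ F2  ⇒  h_max = 2

2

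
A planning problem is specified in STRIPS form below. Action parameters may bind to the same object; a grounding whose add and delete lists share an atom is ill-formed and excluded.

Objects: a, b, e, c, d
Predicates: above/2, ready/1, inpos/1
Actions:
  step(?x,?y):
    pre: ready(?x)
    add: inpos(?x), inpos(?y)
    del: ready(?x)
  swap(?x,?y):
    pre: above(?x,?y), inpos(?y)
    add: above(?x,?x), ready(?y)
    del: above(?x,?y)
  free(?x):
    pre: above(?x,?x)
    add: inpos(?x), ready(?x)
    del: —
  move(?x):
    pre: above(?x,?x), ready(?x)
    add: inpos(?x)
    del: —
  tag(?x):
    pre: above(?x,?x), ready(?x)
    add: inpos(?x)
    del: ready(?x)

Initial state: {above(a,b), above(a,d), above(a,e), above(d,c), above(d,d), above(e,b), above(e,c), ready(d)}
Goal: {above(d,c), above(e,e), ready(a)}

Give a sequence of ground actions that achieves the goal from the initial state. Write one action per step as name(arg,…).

step(d,b); swap(a,b); swap(e,b); free(a)

1. step(d,b)  →  {above(a,b), above(a,d), above(a,e), above(d,c), above(d,d), above(e,b), above(e,c), inpos(b), inpos(d)}
2. swap(a,b)  →  {above(a,a), above(a,d), above(a,e), above(d,c), above(d,d), above(e,b), above(e,c), inpos(b), inpos(d), ready(b)}
3. swap(e,b)  →  {above(a,a), above(a,d), above(a,e), above(d,c), above(d,d), above(e,c), above(e,e), inpos(b), inpos(d), ready(b)}
4. free(a)  →  {above(a,a), above(a,d), above(a,e), above(d,c), above(d,d), above(e,c), above(e,e), inpos(a), inpos(b), inpos(d), ready(a), ready(b)}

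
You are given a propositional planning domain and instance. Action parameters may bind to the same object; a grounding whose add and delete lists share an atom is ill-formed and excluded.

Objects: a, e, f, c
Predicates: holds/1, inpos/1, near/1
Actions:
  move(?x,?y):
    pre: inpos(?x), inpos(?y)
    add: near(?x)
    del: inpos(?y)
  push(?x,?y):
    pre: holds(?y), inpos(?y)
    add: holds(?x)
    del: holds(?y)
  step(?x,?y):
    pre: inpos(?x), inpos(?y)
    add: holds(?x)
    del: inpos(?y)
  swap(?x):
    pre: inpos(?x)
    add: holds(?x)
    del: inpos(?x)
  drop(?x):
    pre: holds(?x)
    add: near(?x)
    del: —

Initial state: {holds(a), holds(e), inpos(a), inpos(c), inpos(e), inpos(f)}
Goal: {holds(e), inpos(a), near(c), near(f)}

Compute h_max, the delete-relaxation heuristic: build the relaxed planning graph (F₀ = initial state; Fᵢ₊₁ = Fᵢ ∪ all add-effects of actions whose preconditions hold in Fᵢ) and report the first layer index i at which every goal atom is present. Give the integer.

1

F0 = init (6 atoms)
F1 = F0 ∪ {holds(c), holds(f), near(a), near(c), near(e), near(f)}  (12 atoms)
goal ⊆ F1  ⇒  h_max = 1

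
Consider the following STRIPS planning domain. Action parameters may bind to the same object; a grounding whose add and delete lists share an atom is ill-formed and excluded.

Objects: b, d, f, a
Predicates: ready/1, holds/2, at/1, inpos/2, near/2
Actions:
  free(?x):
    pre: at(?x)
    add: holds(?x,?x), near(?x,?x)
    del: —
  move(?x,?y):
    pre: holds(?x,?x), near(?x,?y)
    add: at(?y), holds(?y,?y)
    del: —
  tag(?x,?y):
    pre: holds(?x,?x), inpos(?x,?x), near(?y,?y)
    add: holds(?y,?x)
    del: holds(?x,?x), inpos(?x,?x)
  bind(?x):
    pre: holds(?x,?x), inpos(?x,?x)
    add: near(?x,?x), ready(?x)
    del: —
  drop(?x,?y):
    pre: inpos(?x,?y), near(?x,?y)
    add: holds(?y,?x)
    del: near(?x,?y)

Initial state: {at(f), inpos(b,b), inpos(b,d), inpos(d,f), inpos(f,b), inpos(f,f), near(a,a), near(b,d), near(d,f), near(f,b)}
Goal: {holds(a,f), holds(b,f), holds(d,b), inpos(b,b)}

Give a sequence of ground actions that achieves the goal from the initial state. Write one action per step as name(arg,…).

1. free(f)  →  {at(f), holds(f,f), inpos(b,b), inpos(b,d), inpos(d,f), inpos(f,b), inpos(f,f), near(a,a), near(b,d), near(d,f), near(f,b), near(f,f)}
2. tag(f,a)  →  {at(f), holds(a,f), inpos(b,b), inpos(b,d), inpos(d,f), inpos(f,b), near(a,a), near(b,d), near(d,f), near(f,b), near(f,f)}
3. drop(b,d)  →  {at(f), holds(a,f), holds(d,b), inpos(b,b), inpos(b,d), inpos(d,f), inpos(f,b), near(a,a), near(d,f), near(f,b), near(f,f)}
4. drop(f,b)  →  {at(f), holds(a,f), holds(b,f), holds(d,b), inpos(b,b), inpos(b,d), inpos(d,f), inpos(f,b), near(a,a), near(d,f), near(f,f)}

free(f); tag(f,a); drop(b,d); drop(f,b)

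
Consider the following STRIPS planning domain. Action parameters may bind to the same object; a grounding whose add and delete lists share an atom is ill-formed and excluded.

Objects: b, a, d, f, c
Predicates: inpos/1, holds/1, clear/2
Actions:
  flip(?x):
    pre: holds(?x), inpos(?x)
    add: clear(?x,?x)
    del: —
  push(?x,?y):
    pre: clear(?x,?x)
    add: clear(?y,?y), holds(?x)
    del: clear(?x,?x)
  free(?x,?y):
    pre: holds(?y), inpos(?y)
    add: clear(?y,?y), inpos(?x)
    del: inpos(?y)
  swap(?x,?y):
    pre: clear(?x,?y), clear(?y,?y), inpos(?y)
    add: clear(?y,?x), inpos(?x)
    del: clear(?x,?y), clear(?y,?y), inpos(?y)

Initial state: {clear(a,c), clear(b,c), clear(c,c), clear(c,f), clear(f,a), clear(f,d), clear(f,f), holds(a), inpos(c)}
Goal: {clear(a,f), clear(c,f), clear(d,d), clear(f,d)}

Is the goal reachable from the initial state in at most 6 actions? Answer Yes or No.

1. push(f,a)  →  {clear(a,a), clear(a,c), clear(b,c), clear(c,c), clear(c,f), clear(f,a), clear(f,d), holds(a), holds(f), inpos(c)}
2. push(c,d)  →  {clear(a,a), clear(a,c), clear(b,c), clear(c,f), clear(d,d), clear(f,a), clear(f,d), holds(a), holds(c), holds(f), inpos(c)}
3. free(a,c)  →  {clear(a,a), clear(a,c), clear(b,c), clear(c,c), clear(c,f), clear(d,d), clear(f,a), clear(f,d), holds(a), holds(c), holds(f), inpos(a)}
4. swap(f,a)  →  {clear(a,c), clear(a,f), clear(b,c), clear(c,c), clear(c,f), clear(d,d), clear(f,d), holds(a), holds(c), holds(f), inpos(f)}
optimal plan length = 4; 4 ≤ 6

Yes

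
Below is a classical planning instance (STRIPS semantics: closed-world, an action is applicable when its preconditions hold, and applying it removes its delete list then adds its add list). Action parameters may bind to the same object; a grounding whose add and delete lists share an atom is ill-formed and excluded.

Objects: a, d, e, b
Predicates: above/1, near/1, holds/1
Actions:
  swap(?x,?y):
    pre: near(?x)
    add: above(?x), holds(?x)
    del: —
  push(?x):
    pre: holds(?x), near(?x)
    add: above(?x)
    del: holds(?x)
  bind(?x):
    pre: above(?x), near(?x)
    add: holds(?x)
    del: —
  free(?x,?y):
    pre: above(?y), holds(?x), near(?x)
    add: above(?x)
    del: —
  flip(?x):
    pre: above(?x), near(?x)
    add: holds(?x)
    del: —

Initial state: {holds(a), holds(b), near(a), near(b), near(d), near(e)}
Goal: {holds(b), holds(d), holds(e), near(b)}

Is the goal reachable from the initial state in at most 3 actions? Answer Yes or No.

Yes

1. swap(d,a)  →  {above(d), holds(a), holds(b), holds(d), near(a), near(b), near(d), near(e)}
2. swap(e,a)  →  {above(d), above(e), holds(a), holds(b), holds(d), holds(e), near(a), near(b), near(d), near(e)}
optimal plan length = 2; 2 ≤ 3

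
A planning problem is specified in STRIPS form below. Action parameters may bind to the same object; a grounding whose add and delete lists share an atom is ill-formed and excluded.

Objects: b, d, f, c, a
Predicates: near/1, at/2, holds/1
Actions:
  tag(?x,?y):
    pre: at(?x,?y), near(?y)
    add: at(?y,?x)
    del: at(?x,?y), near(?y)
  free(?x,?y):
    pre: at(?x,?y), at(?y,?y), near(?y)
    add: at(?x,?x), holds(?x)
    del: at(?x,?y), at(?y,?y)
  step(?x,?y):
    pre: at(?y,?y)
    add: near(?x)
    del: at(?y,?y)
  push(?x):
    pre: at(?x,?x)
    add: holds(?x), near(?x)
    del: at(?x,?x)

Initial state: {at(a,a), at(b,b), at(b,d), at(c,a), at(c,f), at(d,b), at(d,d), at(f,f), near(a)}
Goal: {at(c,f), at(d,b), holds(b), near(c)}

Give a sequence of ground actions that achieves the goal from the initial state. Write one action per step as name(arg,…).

1. step(c,d)  →  {at(a,a), at(b,b), at(b,d), at(c,a), at(c,f), at(d,b), at(f,f), near(a), near(c)}
2. push(b)  →  {at(a,a), at(b,d), at(c,a), at(c,f), at(d,b), at(f,f), holds(b), near(a), near(b), near(c)}

step(c,d); push(b)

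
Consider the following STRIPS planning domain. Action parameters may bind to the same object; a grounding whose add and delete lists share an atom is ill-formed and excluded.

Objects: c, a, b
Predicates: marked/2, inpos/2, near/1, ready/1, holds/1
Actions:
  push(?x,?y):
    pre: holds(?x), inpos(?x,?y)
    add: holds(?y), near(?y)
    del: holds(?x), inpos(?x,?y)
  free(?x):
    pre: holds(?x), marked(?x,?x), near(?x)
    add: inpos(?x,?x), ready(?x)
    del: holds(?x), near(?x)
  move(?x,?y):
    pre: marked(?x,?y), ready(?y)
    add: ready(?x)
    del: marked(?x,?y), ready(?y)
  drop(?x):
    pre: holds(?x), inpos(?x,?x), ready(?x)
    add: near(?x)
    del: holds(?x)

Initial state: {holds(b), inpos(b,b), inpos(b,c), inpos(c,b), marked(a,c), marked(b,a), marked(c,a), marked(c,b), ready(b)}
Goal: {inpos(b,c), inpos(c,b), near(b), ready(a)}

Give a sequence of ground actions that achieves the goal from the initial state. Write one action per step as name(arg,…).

1. drop(b)  →  {inpos(b,b), inpos(b,c), inpos(c,b), marked(a,c), marked(b,a), marked(c,a), marked(c,b), near(b), ready(b)}
2. move(c,b)  →  {inpos(b,b), inpos(b,c), inpos(c,b), marked(a,c), marked(b,a), marked(c,a), near(b), ready(c)}
3. move(a,c)  →  {inpos(b,b), inpos(b,c), inpos(c,b), marked(b,a), marked(c,a), near(b), ready(a)}

drop(b); move(c,b); move(a,c)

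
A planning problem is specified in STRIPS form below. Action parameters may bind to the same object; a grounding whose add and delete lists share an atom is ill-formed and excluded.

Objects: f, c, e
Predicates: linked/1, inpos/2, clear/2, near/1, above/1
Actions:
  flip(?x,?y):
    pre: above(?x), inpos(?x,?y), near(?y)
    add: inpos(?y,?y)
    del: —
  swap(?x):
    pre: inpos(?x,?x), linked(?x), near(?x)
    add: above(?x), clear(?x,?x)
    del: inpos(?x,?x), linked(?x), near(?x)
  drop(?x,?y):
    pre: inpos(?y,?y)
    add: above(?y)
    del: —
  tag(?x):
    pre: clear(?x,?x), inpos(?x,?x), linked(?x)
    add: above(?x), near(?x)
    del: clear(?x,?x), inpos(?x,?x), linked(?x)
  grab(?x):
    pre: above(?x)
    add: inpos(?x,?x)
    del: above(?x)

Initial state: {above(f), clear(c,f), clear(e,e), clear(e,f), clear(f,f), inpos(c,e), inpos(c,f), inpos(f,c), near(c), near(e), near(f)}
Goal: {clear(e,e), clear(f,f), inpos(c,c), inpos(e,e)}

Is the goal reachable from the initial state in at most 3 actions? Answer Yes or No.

1. flip(f,c)  →  {above(f), clear(c,f), clear(e,e), clear(e,f), clear(f,f), inpos(c,c), inpos(c,e), inpos(c,f), inpos(f,c), near(c), near(e), near(f)}
2. drop(f,c)  →  {above(c), above(f), clear(c,f), clear(e,e), clear(e,f), clear(f,f), inpos(c,c), inpos(c,e), inpos(c,f), inpos(f,c), near(c), near(e), near(f)}
3. flip(c,e)  →  {above(c), above(f), clear(c,f), clear(e,e), clear(e,f), clear(f,f), inpos(c,c), inpos(c,e), inpos(c,f), inpos(e,e), inpos(f,c), near(c), near(e), near(f)}
optimal plan length = 3; 3 ≤ 3

Yes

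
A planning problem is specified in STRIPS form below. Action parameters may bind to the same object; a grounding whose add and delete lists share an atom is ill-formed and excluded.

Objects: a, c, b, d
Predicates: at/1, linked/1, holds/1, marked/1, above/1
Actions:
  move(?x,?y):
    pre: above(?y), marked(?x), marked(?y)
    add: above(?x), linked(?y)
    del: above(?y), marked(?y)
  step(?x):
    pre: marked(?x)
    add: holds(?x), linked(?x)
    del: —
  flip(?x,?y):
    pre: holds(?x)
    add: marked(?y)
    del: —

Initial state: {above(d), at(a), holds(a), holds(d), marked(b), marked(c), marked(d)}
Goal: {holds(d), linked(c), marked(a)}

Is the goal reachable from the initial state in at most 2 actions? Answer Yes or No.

1. step(c)  →  {above(d), at(a), holds(a), holds(c), holds(d), linked(c), marked(b), marked(c), marked(d)}
2. flip(a,a)  →  {above(d), at(a), holds(a), holds(c), holds(d), linked(c), marked(a), marked(b), marked(c), marked(d)}
optimal plan length = 2; 2 ≤ 2

Yes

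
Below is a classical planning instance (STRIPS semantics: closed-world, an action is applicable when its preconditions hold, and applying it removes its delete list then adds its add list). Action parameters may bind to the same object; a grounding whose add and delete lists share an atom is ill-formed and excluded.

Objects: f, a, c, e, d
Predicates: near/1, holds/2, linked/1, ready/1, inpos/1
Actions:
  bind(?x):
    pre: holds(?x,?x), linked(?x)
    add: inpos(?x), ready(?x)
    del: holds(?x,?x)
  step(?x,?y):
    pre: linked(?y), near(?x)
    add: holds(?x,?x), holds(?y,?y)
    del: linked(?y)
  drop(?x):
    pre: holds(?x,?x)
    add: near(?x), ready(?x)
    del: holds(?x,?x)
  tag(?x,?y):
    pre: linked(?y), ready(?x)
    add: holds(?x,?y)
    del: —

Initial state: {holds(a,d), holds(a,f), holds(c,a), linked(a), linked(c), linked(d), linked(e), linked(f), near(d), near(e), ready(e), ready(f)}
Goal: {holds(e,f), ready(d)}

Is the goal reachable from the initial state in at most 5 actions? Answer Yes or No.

1. step(e,d)  →  {holds(a,d), holds(a,f), holds(c,a), holds(d,d), holds(e,e), linked(a), linked(c), linked(e), linked(f), near(d), near(e), ready(e), ready(f)}
2. drop(d)  →  {holds(a,d), holds(a,f), holds(c,a), holds(e,e), linked(a), linked(c), linked(e), linked(f), near(d), near(e), ready(d), ready(e), ready(f)}
3. tag(e,f)  →  {holds(a,d), holds(a,f), holds(c,a), holds(e,e), holds(e,f), linked(a), linked(c), linked(e), linked(f), near(d), near(e), ready(d), ready(e), ready(f)}
optimal plan length = 3; 3 ≤ 5

Yes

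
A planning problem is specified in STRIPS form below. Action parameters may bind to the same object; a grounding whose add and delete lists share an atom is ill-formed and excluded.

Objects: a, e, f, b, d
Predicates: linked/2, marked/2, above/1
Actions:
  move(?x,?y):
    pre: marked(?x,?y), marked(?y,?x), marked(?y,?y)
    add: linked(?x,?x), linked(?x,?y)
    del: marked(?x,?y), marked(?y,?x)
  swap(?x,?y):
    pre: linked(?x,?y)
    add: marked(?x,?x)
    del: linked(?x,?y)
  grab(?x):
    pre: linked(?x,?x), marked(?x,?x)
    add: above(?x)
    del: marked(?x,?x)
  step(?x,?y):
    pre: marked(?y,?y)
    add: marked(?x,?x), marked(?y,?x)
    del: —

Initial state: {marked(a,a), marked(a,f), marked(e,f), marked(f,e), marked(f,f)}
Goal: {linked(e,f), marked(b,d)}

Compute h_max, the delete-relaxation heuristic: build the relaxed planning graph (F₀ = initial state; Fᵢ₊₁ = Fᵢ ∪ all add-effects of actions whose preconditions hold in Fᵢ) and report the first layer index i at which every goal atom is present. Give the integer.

F0 = init (5 atoms)
F1 = F0 ∪ {linked(a,a), linked(e,e), linked(e,f), linked(f,f), marked(a,b), marked(a,d), marked(a,e), marked(b,b), marked(d,d), marked(e,e), marked(f,a), marked(f,b), marked(f,d)}  (18 atoms)
F2 = F1 ∪ {above(a), above(e), above(f), linked(a,f), linked(b,b), linked(d,d), linked(f,a), linked(f,e), marked(b,a), marked(b,d), marked(b,e), marked(b,f), marked(d,a), marked(d,b), marked(d,e), marked(d,f), marked(e,a), marked(e,b), marked(e,d)}  (37 atoms)
goal ⊆ F2  ⇒  h_max = 2

2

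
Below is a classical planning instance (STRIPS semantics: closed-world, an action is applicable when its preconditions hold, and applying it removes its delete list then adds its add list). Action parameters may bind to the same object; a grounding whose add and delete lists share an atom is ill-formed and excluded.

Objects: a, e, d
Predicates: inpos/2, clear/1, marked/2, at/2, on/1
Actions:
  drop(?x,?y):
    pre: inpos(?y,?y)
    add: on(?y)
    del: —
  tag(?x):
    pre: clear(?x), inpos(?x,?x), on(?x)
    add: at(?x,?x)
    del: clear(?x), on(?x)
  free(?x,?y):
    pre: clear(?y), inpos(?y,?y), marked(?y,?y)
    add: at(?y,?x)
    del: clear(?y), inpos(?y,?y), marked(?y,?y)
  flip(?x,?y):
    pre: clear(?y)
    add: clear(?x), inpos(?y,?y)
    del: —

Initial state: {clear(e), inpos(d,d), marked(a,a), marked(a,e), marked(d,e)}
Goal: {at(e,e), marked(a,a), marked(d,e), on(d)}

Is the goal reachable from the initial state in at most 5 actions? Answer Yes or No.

1. drop(a,d)  →  {clear(e), inpos(d,d), marked(a,a), marked(a,e), marked(d,e), on(d)}
2. flip(a,e)  →  {clear(a), clear(e), inpos(d,d), inpos(e,e), marked(a,a), marked(a,e), marked(d,e), on(d)}
3. drop(a,e)  →  {clear(a), clear(e), inpos(d,d), inpos(e,e), marked(a,a), marked(a,e), marked(d,e), on(d), on(e)}
4. tag(e)  →  {at(e,e), clear(a), inpos(d,d), inpos(e,e), marked(a,a), marked(a,e), marked(d,e), on(d)}
optimal plan length = 4; 4 ≤ 5

Yes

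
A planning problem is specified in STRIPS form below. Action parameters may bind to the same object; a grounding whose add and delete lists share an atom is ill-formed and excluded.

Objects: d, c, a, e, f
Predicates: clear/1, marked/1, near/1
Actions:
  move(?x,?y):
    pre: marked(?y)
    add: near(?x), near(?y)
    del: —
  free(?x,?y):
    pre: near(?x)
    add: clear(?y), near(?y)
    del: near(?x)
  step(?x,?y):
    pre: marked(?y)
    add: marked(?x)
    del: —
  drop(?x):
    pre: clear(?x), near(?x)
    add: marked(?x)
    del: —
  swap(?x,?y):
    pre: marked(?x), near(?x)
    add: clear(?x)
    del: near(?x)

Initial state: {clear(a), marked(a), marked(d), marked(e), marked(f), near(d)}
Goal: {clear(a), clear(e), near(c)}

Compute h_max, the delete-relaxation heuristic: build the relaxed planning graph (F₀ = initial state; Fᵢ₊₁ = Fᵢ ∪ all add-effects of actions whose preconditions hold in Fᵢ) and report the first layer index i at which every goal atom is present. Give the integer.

1

F0 = init (6 atoms)
F1 = F0 ∪ {clear(c), clear(d), clear(e), clear(f), marked(c), near(a), near(c), near(e), near(f)}  (15 atoms)
goal ⊆ F1  ⇒  h_max = 1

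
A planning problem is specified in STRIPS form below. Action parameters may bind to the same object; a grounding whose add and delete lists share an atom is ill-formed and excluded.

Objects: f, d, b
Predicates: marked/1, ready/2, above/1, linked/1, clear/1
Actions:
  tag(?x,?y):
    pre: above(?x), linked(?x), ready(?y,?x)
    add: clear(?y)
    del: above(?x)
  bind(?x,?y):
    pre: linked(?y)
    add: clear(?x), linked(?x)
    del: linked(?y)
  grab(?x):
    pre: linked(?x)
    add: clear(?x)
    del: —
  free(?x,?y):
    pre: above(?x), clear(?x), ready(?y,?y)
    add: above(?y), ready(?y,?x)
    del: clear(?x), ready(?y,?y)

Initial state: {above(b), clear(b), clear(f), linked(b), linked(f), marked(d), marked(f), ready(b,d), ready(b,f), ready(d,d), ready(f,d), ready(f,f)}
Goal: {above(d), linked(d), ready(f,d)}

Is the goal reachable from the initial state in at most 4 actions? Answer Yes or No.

1. bind(d,f)  →  {above(b), clear(b), clear(d), clear(f), linked(b), linked(d), marked(d), marked(f), ready(b,d), ready(b,f), ready(d,d), ready(f,d), ready(f,f)}
2. free(b,d)  →  {above(b), above(d), clear(d), clear(f), linked(b), linked(d), marked(d), marked(f), ready(b,d), ready(b,f), ready(d,b), ready(f,d), ready(f,f)}
optimal plan length = 2; 2 ≤ 4

Yes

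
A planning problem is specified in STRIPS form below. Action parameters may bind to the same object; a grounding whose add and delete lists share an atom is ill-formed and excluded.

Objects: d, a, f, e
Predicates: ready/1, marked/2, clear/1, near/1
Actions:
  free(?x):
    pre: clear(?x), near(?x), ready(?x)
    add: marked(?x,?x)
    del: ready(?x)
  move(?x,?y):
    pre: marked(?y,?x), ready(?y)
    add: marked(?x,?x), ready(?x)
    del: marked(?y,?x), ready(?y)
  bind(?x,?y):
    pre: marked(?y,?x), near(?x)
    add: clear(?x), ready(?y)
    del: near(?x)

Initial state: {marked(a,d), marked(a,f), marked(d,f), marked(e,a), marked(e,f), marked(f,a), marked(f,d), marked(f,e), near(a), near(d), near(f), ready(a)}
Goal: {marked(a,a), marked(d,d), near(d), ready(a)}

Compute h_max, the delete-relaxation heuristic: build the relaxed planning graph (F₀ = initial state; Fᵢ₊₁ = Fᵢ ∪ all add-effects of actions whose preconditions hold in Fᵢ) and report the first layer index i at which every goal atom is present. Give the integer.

2

F0 = init (12 atoms)
F1 = F0 ∪ {clear(a), clear(d), clear(f), marked(d,d), marked(f,f), ready(d), ready(e), ready(f)}  (20 atoms)
F2 = F1 ∪ {marked(a,a), marked(e,e)}  (22 atoms)
goal ⊆ F2  ⇒  h_max = 2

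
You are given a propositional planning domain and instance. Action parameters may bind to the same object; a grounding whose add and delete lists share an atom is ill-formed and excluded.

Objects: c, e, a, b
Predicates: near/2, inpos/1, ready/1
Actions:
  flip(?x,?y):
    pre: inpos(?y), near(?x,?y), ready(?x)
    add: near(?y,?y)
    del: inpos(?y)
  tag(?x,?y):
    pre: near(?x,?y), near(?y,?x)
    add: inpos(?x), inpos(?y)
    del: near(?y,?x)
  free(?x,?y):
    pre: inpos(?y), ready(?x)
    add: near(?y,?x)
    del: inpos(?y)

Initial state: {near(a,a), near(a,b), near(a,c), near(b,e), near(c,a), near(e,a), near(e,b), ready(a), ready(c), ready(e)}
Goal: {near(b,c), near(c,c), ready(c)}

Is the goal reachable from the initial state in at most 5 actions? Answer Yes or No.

Yes

1. tag(c,a)  →  {inpos(a), inpos(c), near(a,a), near(a,b), near(b,e), near(c,a), near(e,a), near(e,b), ready(a), ready(c), ready(e)}
2. tag(e,b)  →  {inpos(a), inpos(b), inpos(c), inpos(e), near(a,a), near(a,b), near(c,a), near(e,a), near(e,b), ready(a), ready(c), ready(e)}
3. free(c,c)  →  {inpos(a), inpos(b), inpos(e), near(a,a), near(a,b), near(c,a), near(c,c), near(e,a), near(e,b), ready(a), ready(c), ready(e)}
4. free(c,b)  →  {inpos(a), inpos(e), near(a,a), near(a,b), near(b,c), near(c,a), near(c,c), near(e,a), near(e,b), ready(a), ready(c), ready(e)}
optimal plan length = 4; 4 ≤ 5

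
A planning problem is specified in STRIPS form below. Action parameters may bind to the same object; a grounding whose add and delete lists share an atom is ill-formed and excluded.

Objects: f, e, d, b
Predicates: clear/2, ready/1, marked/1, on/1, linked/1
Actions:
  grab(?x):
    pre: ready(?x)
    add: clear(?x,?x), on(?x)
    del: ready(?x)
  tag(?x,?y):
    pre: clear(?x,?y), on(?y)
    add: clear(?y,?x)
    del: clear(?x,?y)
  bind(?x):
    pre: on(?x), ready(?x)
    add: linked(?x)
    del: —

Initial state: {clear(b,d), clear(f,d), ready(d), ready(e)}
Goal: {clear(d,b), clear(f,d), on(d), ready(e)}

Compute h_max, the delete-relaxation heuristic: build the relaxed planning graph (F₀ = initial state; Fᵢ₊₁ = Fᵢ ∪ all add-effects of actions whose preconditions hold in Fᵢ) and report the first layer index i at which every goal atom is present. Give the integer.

2

F0 = init (4 atoms)
F1 = F0 ∪ {clear(d,d), clear(e,e), on(d), on(e)}  (8 atoms)
F2 = F1 ∪ {clear(d,b), clear(d,f), linked(d), linked(e)}  (12 atoms)
goal ⊆ F2  ⇒  h_max = 2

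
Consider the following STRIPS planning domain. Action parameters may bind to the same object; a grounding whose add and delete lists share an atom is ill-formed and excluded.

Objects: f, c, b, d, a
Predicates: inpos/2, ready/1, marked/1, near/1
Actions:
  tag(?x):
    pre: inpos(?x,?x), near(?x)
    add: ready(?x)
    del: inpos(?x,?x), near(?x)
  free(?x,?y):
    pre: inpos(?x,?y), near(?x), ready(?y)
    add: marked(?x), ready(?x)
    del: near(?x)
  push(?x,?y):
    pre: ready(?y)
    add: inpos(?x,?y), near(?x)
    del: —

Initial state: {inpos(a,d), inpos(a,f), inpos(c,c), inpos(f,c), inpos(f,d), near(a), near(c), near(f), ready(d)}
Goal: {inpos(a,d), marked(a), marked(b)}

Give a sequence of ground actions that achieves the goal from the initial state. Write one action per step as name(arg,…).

1. free(a,d)  →  {inpos(a,d), inpos(a,f), inpos(c,c), inpos(f,c), inpos(f,d), marked(a), near(c), near(f), ready(a), ready(d)}
2. push(b,d)  →  {inpos(a,d), inpos(a,f), inpos(b,d), inpos(c,c), inpos(f,c), inpos(f,d), marked(a), near(b), near(c), near(f), ready(a), ready(d)}
3. free(b,d)  →  {inpos(a,d), inpos(a,f), inpos(b,d), inpos(c,c), inpos(f,c), inpos(f,d), marked(a), marked(b), near(c), near(f), ready(a), ready(b), ready(d)}

free(a,d); push(b,d); free(b,d)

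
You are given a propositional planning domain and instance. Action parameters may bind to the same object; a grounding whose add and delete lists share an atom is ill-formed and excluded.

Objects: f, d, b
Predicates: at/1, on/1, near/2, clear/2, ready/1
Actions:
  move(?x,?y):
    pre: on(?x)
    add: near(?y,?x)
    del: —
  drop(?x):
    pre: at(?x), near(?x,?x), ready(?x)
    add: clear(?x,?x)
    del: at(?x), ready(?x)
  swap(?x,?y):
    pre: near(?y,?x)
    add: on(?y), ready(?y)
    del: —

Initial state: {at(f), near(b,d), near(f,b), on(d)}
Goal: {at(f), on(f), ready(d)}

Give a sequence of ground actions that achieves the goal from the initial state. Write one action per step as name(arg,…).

move(d,d); swap(d,d); swap(b,f)

1. move(d,d)  →  {at(f), near(b,d), near(d,d), near(f,b), on(d)}
2. swap(d,d)  →  {at(f), near(b,d), near(d,d), near(f,b), on(d), ready(d)}
3. swap(b,f)  →  {at(f), near(b,d), near(d,d), near(f,b), on(d), on(f), ready(d), ready(f)}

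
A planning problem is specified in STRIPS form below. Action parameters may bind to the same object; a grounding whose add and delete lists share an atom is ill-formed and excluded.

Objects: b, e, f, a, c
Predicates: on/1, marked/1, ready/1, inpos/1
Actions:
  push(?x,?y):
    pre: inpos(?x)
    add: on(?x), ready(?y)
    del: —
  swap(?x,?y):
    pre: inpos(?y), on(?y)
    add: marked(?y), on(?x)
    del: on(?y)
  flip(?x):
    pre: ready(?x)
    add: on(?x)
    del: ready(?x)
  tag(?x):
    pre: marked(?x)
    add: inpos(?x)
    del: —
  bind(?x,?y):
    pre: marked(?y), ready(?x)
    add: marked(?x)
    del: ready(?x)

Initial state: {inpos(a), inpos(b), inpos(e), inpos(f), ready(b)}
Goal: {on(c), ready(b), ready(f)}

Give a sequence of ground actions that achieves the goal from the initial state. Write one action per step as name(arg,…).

1. push(b,f)  →  {inpos(a), inpos(b), inpos(e), inpos(f), on(b), ready(b), ready(f)}
2. swap(c,b)  →  {inpos(a), inpos(b), inpos(e), inpos(f), marked(b), on(c), ready(b), ready(f)}

push(b,f); swap(c,b)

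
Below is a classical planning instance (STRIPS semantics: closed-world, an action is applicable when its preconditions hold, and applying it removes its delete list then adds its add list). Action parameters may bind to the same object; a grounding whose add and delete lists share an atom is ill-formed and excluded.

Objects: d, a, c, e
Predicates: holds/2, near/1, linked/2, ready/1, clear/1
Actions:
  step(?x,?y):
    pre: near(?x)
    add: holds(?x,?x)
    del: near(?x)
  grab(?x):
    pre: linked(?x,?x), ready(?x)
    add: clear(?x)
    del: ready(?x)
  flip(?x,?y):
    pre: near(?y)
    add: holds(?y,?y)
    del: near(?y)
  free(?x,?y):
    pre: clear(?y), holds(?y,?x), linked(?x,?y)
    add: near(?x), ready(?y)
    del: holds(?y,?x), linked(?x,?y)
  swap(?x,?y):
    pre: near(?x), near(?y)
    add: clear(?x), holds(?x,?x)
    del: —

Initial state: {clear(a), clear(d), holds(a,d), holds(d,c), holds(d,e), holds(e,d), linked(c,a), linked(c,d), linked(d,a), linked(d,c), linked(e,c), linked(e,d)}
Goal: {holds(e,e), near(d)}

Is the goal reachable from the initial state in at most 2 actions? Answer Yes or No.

1. free(d,a)  →  {clear(a), clear(d), holds(d,c), holds(d,e), holds(e,d), linked(c,a), linked(c,d), linked(d,c), linked(e,c), linked(e,d), near(d), ready(a)}
2. free(e,d)  →  {clear(a), clear(d), holds(d,c), holds(e,d), linked(c,a), linked(c,d), linked(d,c), linked(e,c), near(d), near(e), ready(a), ready(d)}
3. step(e,d)  →  {clear(a), clear(d), holds(d,c), holds(e,d), holds(e,e), linked(c,a), linked(c,d), linked(d,c), linked(e,c), near(d), ready(a), ready(d)}
optimal plan length = 3; 3 > 2

No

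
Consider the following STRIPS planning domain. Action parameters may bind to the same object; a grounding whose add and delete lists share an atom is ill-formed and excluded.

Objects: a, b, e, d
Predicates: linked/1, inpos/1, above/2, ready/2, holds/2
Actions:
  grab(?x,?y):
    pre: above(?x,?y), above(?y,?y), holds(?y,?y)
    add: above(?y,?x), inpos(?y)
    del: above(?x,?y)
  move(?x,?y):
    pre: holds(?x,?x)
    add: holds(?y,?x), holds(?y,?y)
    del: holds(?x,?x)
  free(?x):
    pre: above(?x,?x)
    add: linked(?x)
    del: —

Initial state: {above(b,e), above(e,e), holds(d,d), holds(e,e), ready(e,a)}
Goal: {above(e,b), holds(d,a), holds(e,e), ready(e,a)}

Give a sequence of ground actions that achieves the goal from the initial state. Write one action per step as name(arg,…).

1. grab(b,e)  →  {above(e,b), above(e,e), holds(d,d), holds(e,e), inpos(e), ready(e,a)}
2. move(d,a)  →  {above(e,b), above(e,e), holds(a,a), holds(a,d), holds(e,e), inpos(e), ready(e,a)}
3. move(a,d)  →  {above(e,b), above(e,e), holds(a,d), holds(d,a), holds(d,d), holds(e,e), inpos(e), ready(e,a)}

grab(b,e); move(d,a); move(a,d)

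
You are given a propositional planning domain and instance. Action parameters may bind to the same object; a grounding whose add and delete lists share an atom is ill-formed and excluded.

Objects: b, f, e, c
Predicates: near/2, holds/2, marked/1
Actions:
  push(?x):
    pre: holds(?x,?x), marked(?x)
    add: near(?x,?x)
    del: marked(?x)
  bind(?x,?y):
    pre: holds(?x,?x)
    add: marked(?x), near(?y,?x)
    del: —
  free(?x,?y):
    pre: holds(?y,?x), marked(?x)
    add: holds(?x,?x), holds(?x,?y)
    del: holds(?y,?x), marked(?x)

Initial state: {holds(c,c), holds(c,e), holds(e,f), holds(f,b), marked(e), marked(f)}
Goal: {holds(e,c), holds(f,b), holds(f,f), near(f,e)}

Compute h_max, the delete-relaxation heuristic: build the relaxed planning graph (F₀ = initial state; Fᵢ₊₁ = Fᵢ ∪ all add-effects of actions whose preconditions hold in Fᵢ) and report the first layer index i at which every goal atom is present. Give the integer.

F0 = init (6 atoms)
F1 = F0 ∪ {holds(e,c), holds(e,e), holds(f,e), holds(f,f), marked(c), near(b,c), near(c,c), near(e,c), near(f,c)}  (15 atoms)
F2 = F1 ∪ {near(b,e), near(b,f), near(c,e), near(c,f), near(e,e), near(e,f), near(f,e), near(f,f)}  (23 atoms)
goal ⊆ F2  ⇒  h_max = 2

2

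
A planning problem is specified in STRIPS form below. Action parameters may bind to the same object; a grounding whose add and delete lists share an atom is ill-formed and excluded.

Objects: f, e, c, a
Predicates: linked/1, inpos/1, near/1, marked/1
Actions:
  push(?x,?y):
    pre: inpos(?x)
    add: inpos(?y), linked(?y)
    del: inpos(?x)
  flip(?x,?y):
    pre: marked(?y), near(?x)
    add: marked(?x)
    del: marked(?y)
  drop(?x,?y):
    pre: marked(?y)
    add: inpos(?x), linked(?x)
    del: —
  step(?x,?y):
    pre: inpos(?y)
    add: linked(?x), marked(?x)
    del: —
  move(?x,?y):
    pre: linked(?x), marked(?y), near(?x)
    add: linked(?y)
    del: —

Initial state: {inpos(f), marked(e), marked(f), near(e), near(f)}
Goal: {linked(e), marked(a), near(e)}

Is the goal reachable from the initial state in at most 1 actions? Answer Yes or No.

1. push(f,e)  →  {inpos(e), linked(e), marked(e), marked(f), near(e), near(f)}
2. step(a,e)  →  {inpos(e), linked(a), linked(e), marked(a), marked(e), marked(f), near(e), near(f)}
optimal plan length = 2; 2 > 1

No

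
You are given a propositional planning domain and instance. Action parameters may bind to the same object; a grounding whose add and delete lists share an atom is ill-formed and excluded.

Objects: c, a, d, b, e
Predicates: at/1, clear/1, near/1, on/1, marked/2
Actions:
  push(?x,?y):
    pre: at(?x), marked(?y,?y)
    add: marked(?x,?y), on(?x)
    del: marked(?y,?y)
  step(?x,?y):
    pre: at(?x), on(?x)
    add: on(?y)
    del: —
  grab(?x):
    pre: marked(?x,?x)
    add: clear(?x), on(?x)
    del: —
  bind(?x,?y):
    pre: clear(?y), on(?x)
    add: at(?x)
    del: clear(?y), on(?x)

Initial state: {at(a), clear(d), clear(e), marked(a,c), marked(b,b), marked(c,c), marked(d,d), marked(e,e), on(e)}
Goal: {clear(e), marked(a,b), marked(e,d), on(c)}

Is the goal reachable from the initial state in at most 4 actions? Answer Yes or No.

1. push(a,b)  →  {at(a), clear(d), clear(e), marked(a,b), marked(a,c), marked(c,c), marked(d,d), marked(e,e), on(a), on(e)}
2. step(a,c)  →  {at(a), clear(d), clear(e), marked(a,b), marked(a,c), marked(c,c), marked(d,d), marked(e,e), on(a), on(c), on(e)}
3. bind(e,d)  →  {at(a), at(e), clear(e), marked(a,b), marked(a,c), marked(c,c), marked(d,d), marked(e,e), on(a), on(c)}
4. push(e,d)  →  {at(a), at(e), clear(e), marked(a,b), marked(a,c), marked(c,c), marked(e,d), marked(e,e), on(a), on(c), on(e)}
optimal plan length = 4; 4 ≤ 4

Yes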